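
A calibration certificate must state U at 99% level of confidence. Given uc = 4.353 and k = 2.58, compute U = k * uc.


U = k * uc
U = 2.58 * 4.353
U = 11.2307

11.2307


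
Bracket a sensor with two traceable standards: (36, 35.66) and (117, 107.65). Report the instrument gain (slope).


slope = (y2 - y1) / (x2 - x1)
= (107.65 - 35.66) / (117 - 36)
= 71.9900 / 81
= 0.8888

0.8888


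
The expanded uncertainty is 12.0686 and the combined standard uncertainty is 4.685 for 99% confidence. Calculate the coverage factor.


k = U / uc
k = 12.0686 / 4.685
k = 2.576

2.576


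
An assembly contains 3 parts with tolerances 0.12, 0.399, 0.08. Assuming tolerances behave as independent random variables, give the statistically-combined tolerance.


RSS = sqrt(0.12^2 + 0.399^2 + 0.08^2)
= sqrt(0.180001)
= 0.4243

0.4243


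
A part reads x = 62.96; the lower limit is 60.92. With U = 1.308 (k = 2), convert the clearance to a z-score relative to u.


u = U / k = 1.308 / 2 = 0.654
margin = |LSL - x| = |60.92 - 62.96| = 2.04
z = margin / u = 2.04 / 0.654
z = 3.1193

3.1193


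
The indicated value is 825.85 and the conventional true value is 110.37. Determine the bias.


Systematic error = measured - true
= 825.85 - 110.37
= 715.4800

715.4800


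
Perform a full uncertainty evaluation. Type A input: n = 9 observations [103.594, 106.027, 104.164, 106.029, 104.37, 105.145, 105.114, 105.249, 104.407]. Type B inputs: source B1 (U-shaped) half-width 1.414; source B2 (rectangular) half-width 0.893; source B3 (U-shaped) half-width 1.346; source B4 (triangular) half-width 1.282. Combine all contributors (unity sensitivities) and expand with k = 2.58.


mean = (103.594 + 106.027 + 104.164 + 106.029 + 104.37 + 105.145 + 105.114 + 105.249 + 104.407) / 9 = 104.8998889
s = sqrt(sum((x - mean)^2)/(n-1)) = 0.83244166
u_A = s / sqrt(n) = 0.83244166 / sqrt(9) = 0.27748055
u_B1 = 1.414 / sqrt(2) = 0.99984899
u_B2 = 0.893 / sqrt(3) = 0.51557379
u_B3 = 1.346 / sqrt(2) = 0.95176573
u_B4 = 1.282 / sqrt(6) = 0.52337431
uc = sqrt(0.27748055^2 + 0.99984899^2 + 0.51557379^2 + 0.95176573^2 + 0.52337431^2) = 1.5881714
U = k * uc = 2.58 * 1.5881714
U = 4.0975

4.0975


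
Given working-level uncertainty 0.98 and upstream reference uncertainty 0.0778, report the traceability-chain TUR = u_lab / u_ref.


TUR = u_lab / u_ref
= 0.98 / 0.0778
= 12.5964

12.5964


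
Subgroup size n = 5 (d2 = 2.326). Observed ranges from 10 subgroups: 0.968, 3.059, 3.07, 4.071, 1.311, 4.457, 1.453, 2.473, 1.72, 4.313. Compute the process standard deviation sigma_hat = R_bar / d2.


R_bar = (0.968 + 3.059 + 3.07 + 4.071 + 1.311 + 4.457 + 1.453 + 2.473 + 1.72 + 4.313) / 10
R_bar = 26.895 / 10 = 2.6895
sigma_hat = R_bar / d2 = 2.6895 / 2.326 = 1.1563

1.1563


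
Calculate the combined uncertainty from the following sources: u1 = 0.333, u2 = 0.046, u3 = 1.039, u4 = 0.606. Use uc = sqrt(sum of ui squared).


uc = sqrt(0.333^2 + 0.046^2 + 1.039^2 + 0.606^2)
uc = sqrt(1.559762)
uc = 1.2489

1.2489


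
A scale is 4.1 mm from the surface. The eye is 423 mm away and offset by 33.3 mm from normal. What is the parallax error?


error = h * offset / d
= 4.1 * 33.3 / 423
= 0.3228

0.3228


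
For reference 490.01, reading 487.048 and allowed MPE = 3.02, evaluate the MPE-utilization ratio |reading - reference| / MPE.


e = indication - reference = 487.048 - 490.01 = -2.9620
|e| = 2.9620
ratio = |e| / MPE = 2.9620 / 3.02
ratio = 0.9808

0.9808


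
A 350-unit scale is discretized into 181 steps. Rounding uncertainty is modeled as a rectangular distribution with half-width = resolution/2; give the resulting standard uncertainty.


resolution = range / divisions
resolution = 350 / 181 = 1.9337017
u_res = resolution / (2*sqrt(3))
u_res = 1.9337017 / 3.4641016
u_res = 0.5582

0.5582


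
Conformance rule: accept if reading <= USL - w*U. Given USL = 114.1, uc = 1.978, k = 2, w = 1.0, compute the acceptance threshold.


U = k * uc = 2 * 1.978 = 3.956
guard band g = w * U = 1.0 * 3.956 = 3.956
AL = USL - g = 114.1 - 3.956
AL = 110.1440

110.1440


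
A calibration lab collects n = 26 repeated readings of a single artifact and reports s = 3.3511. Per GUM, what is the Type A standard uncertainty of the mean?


u_A = s / sqrt(n)
u_A = 3.3511 / sqrt(26)
u_A = 3.3511 / 5.0990195
u_A = 0.6572

0.6572


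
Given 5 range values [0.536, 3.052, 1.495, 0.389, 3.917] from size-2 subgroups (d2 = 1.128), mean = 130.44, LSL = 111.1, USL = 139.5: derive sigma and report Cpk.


R_bar = (0.536 + 3.052 + 1.495 + 0.389 + 3.917) / 5 = 1.8778
sigma = R_bar / d2 = 1.8778 / 1.128 = 1.6647163
Cp = (USL - LSL)/(6*sigma) = (139.5 - 111.1)/(6*1.6647163) = 2.8433
Cpu = (139.5 - 130.44)/(3*1.6647163) = 1.8141
Cpl = (130.44 - 111.1)/(3*1.6647163) = 3.8725
Cpk = min(Cpu, Cpl) = 1.8141

1.8141


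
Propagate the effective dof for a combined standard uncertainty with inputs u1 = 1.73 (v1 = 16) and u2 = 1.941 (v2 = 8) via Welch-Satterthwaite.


uc = sqrt(u1^2 + u2^2) = sqrt(1.73^2 + 1.941^2) = 2.6000733
v_eff = uc^4 / (u1^4/v1 + u2^4/v2)
= 2.6000733^4 / (1.73^4/16 + 1.941^4/8)
= 45.702754 / 2.3340798
v_eff = 19.5806

19.5806


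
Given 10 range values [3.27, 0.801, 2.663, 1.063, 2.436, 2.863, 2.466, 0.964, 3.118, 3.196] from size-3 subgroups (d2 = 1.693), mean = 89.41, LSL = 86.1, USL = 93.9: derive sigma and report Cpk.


R_bar = (3.27 + 0.801 + 2.663 + 1.063 + 2.436 + 2.863 + 2.466 + 0.964 + 3.118 + 3.196) / 10 = 2.284
sigma = R_bar / d2 = 2.284 / 1.693 = 1.3490845
Cp = (USL - LSL)/(6*sigma) = (93.9 - 86.1)/(6*1.3490845) = 0.9636
Cpu = (93.9 - 89.41)/(3*1.3490845) = 1.1094
Cpl = (89.41 - 86.1)/(3*1.3490845) = 0.8178
Cpk = min(Cpu, Cpl) = 0.8178

0.8178


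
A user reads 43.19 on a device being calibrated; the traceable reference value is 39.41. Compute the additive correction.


Correction = standard - reading
= 39.41 - 43.19
= -3.7800

-3.7800


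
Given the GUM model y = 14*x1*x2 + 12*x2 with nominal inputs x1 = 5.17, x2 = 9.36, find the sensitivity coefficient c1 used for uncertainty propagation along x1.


y = 14*x1*x2 + 12*x2
dy/dx1 = 14*x2
Evaluate at x2 = 9.36: c1 = 14 * 9.36
c1 = 131.0400

131.0400


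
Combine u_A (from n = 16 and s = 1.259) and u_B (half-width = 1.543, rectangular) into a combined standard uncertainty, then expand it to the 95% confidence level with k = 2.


u_A = s / sqrt(n) = 1.259 / sqrt(16) = 0.31475
u_B = half_width / sqrt(3) = 1.543 / sqrt(3) = 0.89085147
uc = sqrt(u_A^2 + u_B^2) = sqrt(0.31475^2 + 0.89085147^2) = 0.94481951
U = k * uc = 2 * 0.94481951
U = 1.8896

1.8896


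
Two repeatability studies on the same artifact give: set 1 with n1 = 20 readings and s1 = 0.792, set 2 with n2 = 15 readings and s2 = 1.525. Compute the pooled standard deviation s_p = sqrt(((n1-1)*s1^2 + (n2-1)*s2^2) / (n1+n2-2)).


s_p = sqrt(((n1-1)*s1^2 + (n2-1)*s2^2) / (n1+n2-2))
numerator = (20-1)*0.792^2 + (15-1)*1.525^2 = 11.918016 + 32.55875 = 44.476766
denominator = 20 + 15 - 2 = 33
s_p^2 = 44.476766 / 33 = 1.3477808
s_p = sqrt(1.3477808) = 1.1609

1.1609


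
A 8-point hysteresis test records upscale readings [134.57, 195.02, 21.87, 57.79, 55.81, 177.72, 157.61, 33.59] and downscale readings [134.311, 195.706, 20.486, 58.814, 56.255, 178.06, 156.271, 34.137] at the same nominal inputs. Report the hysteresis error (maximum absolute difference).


|134.57 - 134.311| = 0.2590
|195.02 - 195.706| = 0.6860
|21.87 - 20.486| = 1.3840
|57.79 - 58.814| = 1.0240
|55.81 - 56.255| = 0.4450
|177.72 - 178.06| = 0.3400
|157.61 - 156.271| = 1.3390
|33.59 - 34.137| = 0.5470
hysteresis = max(diffs) = 1.3840

1.3840


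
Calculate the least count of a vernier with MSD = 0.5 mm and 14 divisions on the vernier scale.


LC = MSD / n_div
= 0.5 / 14
= 0.0357

0.0357


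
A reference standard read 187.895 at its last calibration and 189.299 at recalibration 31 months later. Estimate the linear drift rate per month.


rate = (v2 - v1) / months
= (189.299 - 187.895) / 31
= 1.4040 / 31
= 0.0453

0.0453


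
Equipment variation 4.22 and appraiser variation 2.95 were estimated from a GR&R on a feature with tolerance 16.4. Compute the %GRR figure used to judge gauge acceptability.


GRR = sqrt(EV^2 + AV^2) = sqrt(4.22^2 + 2.95^2) = 5.1488737
%GRR = GRR / tol * 100 = 5.1488737 / 16.4 * 100
%GRR = 31.3956

31.3956


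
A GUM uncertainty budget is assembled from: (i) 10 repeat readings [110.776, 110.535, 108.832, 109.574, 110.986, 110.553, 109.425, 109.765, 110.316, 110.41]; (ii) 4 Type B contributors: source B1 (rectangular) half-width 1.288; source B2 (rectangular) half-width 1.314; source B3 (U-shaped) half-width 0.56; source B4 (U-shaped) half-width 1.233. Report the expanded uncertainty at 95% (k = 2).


mean = (110.776 + 110.535 + 108.832 + 109.574 + 110.986 + 110.553 + 109.425 + 109.765 + 110.316 + 110.41) / 10 = 110.1172
s = sqrt(sum((x - mean)^2)/(n-1)) = 0.68544824
u_A = s / sqrt(n) = 0.68544824 / sqrt(10) = 0.21675777
u_B1 = 1.288 / sqrt(3) = 0.74362715
u_B2 = 1.314 / sqrt(3) = 0.75863825
u_B3 = 0.56 / sqrt(2) = 0.3959798
u_B4 = 1.233 / sqrt(2) = 0.87186266
uc = sqrt(0.21675777^2 + 0.74362715^2 + 0.75863825^2 + 0.3959798^2 + 0.87186266^2) = 1.4465275
U = k * uc = 2 * 1.4465275
U = 2.8931

2.8931


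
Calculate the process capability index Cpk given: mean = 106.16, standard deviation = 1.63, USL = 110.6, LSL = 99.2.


Cpu = (USL - mean) / (3*sigma) = (110.6 - 106.16) / (3*1.63) = 0.9080
Cpl = (mean - LSL) / (3*sigma) = (106.16 - 99.2) / (3*1.63) = 1.4233
Cpk = min(Cpu, Cpl) = 0.9080

0.9080


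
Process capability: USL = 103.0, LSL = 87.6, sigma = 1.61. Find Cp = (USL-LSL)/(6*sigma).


Cp = (USL - LSL) / (6 * sigma)
= (103.0 - 87.6) / (6 * 1.61)
= 15.4000 / 9.6600
= 1.5942

1.5942


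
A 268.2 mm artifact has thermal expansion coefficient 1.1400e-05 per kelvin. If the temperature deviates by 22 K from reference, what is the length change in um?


dL = L * alpha * dT
= 268.2 * 1.1400e-05 * 22
= 0.0672646 mm
dL_um = 0.0672646 * 1000 = 67.2646 um

67.2646


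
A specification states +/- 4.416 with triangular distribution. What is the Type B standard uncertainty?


u_B = half_width / sqrt(6)
u_B = 4.416 / 2.4494897
u_B = 1.8028

1.8028


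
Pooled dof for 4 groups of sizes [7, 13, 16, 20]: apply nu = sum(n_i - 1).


nu = sum_i (n_i - 1)
nu = ((7 - 1) + (13 - 1) + (16 - 1) + (20 - 1))
nu = 6 + 12 + 15 + 19
nu = 52

52


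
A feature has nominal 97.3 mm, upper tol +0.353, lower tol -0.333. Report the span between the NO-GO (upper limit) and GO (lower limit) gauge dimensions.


GO = nominal - lower_tol (smallest hole = maximum material condition)
GO = 97.3 - 0.333 = 96.967
NO-GO = nominal + upper_tol (largest hole = least material condition)
NO-GO = 97.3 + 0.353 = 97.653
spread = NO-GO - GO = 97.653 - 96.967 = 0.6860

0.6860


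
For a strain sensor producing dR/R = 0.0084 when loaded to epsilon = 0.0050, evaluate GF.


GF = (dR/R) / epsilon
= 0.0084 / 0.0050
= 1.6800

1.6800


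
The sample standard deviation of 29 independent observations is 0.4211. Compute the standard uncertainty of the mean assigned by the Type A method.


u_A = s / sqrt(n)
u_A = 0.4211 / sqrt(29)
u_A = 0.4211 / 5.3851648
u_A = 0.0782

0.0782


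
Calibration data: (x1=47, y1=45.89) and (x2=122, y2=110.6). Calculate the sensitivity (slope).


slope = (y2 - y1) / (x2 - x1)
= (110.6 - 45.89) / (122 - 47)
= 64.7100 / 75
= 0.8628

0.8628


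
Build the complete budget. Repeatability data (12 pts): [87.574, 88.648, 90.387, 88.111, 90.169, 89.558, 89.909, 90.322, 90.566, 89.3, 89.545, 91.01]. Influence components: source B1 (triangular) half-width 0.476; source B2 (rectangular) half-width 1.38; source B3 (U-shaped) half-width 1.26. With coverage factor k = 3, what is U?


mean = (87.574 + 88.648 + 90.387 + 88.111 + 90.169 + 89.558 + 89.909 + 90.322 + 90.566 + 89.3 + 89.545 + 91.01) / 12 = 89.59158333
s = sqrt(sum((x - mean)^2)/(n-1)) = 1.0358655
u_A = s / sqrt(n) = 1.0358655 / sqrt(12) = 0.29902861
u_B1 = 0.476 / sqrt(6) = 0.19432619
u_B2 = 1.38 / sqrt(3) = 0.79674337
u_B3 = 1.26 / sqrt(2) = 0.89095454
uc = sqrt(0.29902861^2 + 0.19432619^2 + 0.79674337^2 + 0.89095454^2) = 1.2473094
U = k * uc = 3 * 1.2473094
U = 3.7419

3.7419


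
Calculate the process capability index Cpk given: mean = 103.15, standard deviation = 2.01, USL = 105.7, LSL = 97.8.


Cpu = (USL - mean) / (3*sigma) = (105.7 - 103.15) / (3*2.01) = 0.4229
Cpl = (mean - LSL) / (3*sigma) = (103.15 - 97.8) / (3*2.01) = 0.8872
Cpk = min(Cpu, Cpl) = 0.4229

0.4229


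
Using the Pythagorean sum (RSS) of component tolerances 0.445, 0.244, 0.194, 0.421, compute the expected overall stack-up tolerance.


RSS = sqrt(0.445^2 + 0.244^2 + 0.194^2 + 0.421^2)
= sqrt(0.472438)
= 0.6873

0.6873


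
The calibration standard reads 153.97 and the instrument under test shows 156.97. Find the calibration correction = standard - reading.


Correction = standard - reading
= 153.97 - 156.97
= -3.0000

-3.0000


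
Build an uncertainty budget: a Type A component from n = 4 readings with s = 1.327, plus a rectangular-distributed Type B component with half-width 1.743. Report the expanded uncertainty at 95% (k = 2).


u_A = s / sqrt(n) = 1.327 / sqrt(4) = 0.6635
u_B = half_width / sqrt(3) = 1.743 / sqrt(3) = 1.0063215
uc = sqrt(u_A^2 + u_B^2) = sqrt(0.6635^2 + 1.0063215^2) = 1.2053693
U = k * uc = 2 * 1.2053693
U = 2.4107

2.4107


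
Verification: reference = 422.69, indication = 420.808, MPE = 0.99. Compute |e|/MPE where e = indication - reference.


e = indication - reference = 420.808 - 422.69 = -1.8820
|e| = 1.8820
ratio = |e| / MPE = 1.8820 / 0.99
ratio = 1.9010

1.9010


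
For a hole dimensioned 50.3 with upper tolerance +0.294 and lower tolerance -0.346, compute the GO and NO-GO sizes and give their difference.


GO = nominal - lower_tol (smallest hole = maximum material condition)
GO = 50.3 - 0.346 = 49.954
NO-GO = nominal + upper_tol (largest hole = least material condition)
NO-GO = 50.3 + 0.294 = 50.594
spread = NO-GO - GO = 50.594 - 49.954 = 0.6400

0.6400


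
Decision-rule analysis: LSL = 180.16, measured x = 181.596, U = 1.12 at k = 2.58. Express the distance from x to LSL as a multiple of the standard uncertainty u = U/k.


u = U / k = 1.12 / 2.58 = 0.43410853
margin = |LSL - x| = |180.16 - 181.596| = 1.436
z = margin / u = 1.436 / 0.43410853
z = 3.3079

3.3079


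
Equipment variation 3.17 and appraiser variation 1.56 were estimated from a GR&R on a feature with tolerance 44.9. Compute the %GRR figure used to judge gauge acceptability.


GRR = sqrt(EV^2 + AV^2) = sqrt(3.17^2 + 1.56^2) = 3.5330582
%GRR = GRR / tol * 100 = 3.5330582 / 44.9 * 100
%GRR = 7.8687

7.8687


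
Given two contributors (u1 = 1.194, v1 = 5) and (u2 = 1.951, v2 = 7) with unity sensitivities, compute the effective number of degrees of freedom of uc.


uc = sqrt(u1^2 + u2^2) = sqrt(1.194^2 + 1.951^2) = 2.2873646
v_eff = uc^4 / (u1^4/v1 + u2^4/v2)
= 2.2873646^4 / (1.194^4/5 + 1.951^4/7)
= 27.374209 / 2.4763003
v_eff = 11.0545

11.0545


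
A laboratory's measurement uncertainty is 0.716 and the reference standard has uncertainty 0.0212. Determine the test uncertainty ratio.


TUR = u_lab / u_ref
= 0.716 / 0.0212
= 33.7736

33.7736


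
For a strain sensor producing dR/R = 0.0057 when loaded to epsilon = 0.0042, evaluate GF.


GF = (dR/R) / epsilon
= 0.0057 / 0.0042
= 1.3571

1.3571


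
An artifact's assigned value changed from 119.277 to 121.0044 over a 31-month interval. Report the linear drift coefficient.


rate = (v2 - v1) / months
= (121.0044 - 119.277) / 31
= 1.7274 / 31
= 0.0557

0.0557


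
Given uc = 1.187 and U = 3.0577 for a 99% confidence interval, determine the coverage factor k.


k = U / uc
k = 3.0577 / 1.187
k = 2.576

2.576


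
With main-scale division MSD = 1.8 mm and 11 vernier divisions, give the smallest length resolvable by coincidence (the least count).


LC = MSD / n_div
= 1.8 / 11
= 0.1636

0.1636


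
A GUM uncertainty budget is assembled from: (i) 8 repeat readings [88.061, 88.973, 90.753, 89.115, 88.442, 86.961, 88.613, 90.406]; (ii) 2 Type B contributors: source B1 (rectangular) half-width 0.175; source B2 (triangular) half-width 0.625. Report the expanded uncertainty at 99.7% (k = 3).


mean = (88.061 + 88.973 + 90.753 + 89.115 + 88.442 + 86.961 + 88.613 + 90.406) / 8 = 88.9155
s = sqrt(sum((x - mean)^2)/(n-1)) = 1.2251561
u_A = s / sqrt(n) = 1.2251561 / sqrt(8) = 0.43315809
u_B1 = 0.175 / sqrt(3) = 0.1010363
u_B2 = 0.625 / sqrt(6) = 0.25515518
uc = sqrt(0.43315809^2 + 0.1010363^2 + 0.25515518^2) = 0.51277522
U = k * uc = 3 * 0.51277522
U = 1.5383

1.5383


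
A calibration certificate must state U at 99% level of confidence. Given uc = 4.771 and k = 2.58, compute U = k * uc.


U = k * uc
U = 2.58 * 4.771
U = 12.3092

12.3092


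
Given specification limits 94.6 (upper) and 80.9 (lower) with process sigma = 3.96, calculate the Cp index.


Cp = (USL - LSL) / (6 * sigma)
= (94.6 - 80.9) / (6 * 3.96)
= 13.7000 / 23.7600
= 0.5766

0.5766


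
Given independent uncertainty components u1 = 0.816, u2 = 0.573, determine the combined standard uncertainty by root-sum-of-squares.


uc = sqrt(0.816^2 + 0.573^2)
uc = sqrt(0.994185)
uc = 0.9971

0.9971


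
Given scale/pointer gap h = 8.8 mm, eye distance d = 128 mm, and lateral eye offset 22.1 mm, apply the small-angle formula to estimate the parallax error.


error = h * offset / d
= 8.8 * 22.1 / 128
= 1.5194

1.5194


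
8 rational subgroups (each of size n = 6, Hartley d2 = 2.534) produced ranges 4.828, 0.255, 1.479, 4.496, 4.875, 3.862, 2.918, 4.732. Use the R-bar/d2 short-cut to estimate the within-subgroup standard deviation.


R_bar = (4.828 + 0.255 + 1.479 + 4.496 + 4.875 + 3.862 + 2.918 + 4.732) / 8
R_bar = 27.445 / 8 = 3.430625
sigma_hat = R_bar / d2 = 3.430625 / 2.534 = 1.3538

1.3538


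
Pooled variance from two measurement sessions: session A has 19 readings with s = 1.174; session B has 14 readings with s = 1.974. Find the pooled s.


s_p = sqrt(((n1-1)*s1^2 + (n2-1)*s2^2) / (n1+n2-2))
numerator = (19-1)*1.174^2 + (14-1)*1.974^2 = 24.808968 + 50.656788 = 75.465756
denominator = 19 + 14 - 2 = 31
s_p^2 = 75.465756 / 31 = 2.4343792
s_p = sqrt(2.4343792) = 1.5602

1.5602


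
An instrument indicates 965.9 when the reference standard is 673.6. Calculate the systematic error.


Systematic error = measured - true
= 965.9 - 673.6
= 292.3000

292.3000


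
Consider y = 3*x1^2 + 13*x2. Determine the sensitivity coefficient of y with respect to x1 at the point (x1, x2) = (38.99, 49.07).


y = 3*x1^2 + 13*x2
dy/dx1 = 2*3*x1
Evaluate at x1 = 38.99: c1 = 6 * 38.99
c1 = 233.9400

233.9400


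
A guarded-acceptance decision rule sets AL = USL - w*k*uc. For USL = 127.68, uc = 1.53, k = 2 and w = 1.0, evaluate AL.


U = k * uc = 2 * 1.53 = 3.06
guard band g = w * U = 1.0 * 3.06 = 3.06
AL = USL - g = 127.68 - 3.06
AL = 124.6200

124.6200


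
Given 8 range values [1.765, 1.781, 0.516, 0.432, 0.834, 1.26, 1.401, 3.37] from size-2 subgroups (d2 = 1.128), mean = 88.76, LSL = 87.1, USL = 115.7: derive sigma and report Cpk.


R_bar = (1.765 + 1.781 + 0.516 + 0.432 + 0.834 + 1.26 + 1.401 + 3.37) / 8 = 1.419875
sigma = R_bar / d2 = 1.419875 / 1.128 = 1.2587544
Cp = (USL - LSL)/(6*sigma) = (115.7 - 87.1)/(6*1.2587544) = 3.7868
Cpu = (115.7 - 88.76)/(3*1.2587544) = 7.1340
Cpl = (88.76 - 87.1)/(3*1.2587544) = 0.4396
Cpk = min(Cpu, Cpl) = 0.4396

0.4396


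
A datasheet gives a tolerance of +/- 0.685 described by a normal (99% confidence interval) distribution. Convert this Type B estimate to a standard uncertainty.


u_B = half_width / 2.576
u_B = 0.685 / 2.576
u_B = 0.2659

0.2659


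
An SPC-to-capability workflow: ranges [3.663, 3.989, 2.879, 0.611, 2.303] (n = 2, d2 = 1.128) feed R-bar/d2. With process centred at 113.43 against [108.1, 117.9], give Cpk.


R_bar = (3.663 + 3.989 + 2.879 + 0.611 + 2.303) / 5 = 2.689
sigma = R_bar / d2 = 2.689 / 1.128 = 2.3838652
Cp = (USL - LSL)/(6*sigma) = (117.9 - 108.1)/(6*2.3838652) = 0.6852
Cpu = (117.9 - 113.43)/(3*2.3838652) = 0.6250
Cpl = (113.43 - 108.1)/(3*2.3838652) = 0.7453
Cpk = min(Cpu, Cpl) = 0.6250

0.6250


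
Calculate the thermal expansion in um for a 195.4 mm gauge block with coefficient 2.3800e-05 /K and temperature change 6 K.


dL = L * alpha * dT
= 195.4 * 2.3800e-05 * 6
= 0.0279031 mm
dL_um = 0.0279031 * 1000 = 27.9031 um

27.9031


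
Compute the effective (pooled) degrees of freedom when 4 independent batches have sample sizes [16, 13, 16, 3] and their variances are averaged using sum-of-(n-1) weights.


nu = sum_i (n_i - 1)
nu = ((16 - 1) + (13 - 1) + (16 - 1) + (3 - 1))
nu = 15 + 12 + 15 + 2
nu = 44

44


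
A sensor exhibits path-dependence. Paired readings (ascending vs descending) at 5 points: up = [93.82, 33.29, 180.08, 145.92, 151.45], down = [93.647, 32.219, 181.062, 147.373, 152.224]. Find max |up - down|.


|93.82 - 93.647| = 0.1730
|33.29 - 32.219| = 1.0710
|180.08 - 181.062| = 0.9820
|145.92 - 147.373| = 1.4530
|151.45 - 152.224| = 0.7740
hysteresis = max(diffs) = 1.4530

1.4530


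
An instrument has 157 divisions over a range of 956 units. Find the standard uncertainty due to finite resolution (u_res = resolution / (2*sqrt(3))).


resolution = range / divisions
resolution = 956 / 157 = 6.089172
u_res = resolution / (2*sqrt(3))
u_res = 6.089172 / 3.4641016
u_res = 1.7578

1.7578


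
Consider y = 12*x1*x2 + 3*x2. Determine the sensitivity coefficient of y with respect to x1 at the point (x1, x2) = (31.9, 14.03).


y = 12*x1*x2 + 3*x2
dy/dx1 = 12*x2
Evaluate at x2 = 14.03: c1 = 12 * 14.03
c1 = 168.3600

168.3600


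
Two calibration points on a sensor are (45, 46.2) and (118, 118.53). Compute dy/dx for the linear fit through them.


slope = (y2 - y1) / (x2 - x1)
= (118.53 - 46.2) / (118 - 45)
= 72.3300 / 73
= 0.9908

0.9908


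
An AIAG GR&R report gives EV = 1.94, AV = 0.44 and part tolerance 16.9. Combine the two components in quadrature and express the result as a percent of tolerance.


GRR = sqrt(EV^2 + AV^2) = sqrt(1.94^2 + 0.44^2) = 1.9892712
%GRR = GRR / tol * 100 = 1.9892712 / 16.9 * 100
%GRR = 11.7708

11.7708


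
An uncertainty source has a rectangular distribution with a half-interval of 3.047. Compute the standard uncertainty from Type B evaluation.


u_B = half_width / sqrt(3)
u_B = 3.047 / 1.7320508
u_B = 1.7592

1.7592


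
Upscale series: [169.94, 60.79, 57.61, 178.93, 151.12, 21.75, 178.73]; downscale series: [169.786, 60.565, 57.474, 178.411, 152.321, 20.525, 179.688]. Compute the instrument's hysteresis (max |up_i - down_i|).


|169.94 - 169.786| = 0.1540
|60.79 - 60.565| = 0.2250
|57.61 - 57.474| = 0.1360
|178.93 - 178.411| = 0.5190
|151.12 - 152.321| = 1.2010
|21.75 - 20.525| = 1.2250
|178.73 - 179.688| = 0.9580
hysteresis = max(diffs) = 1.2250

1.2250


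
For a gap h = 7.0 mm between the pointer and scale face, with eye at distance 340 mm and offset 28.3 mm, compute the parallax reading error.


error = h * offset / d
= 7.0 * 28.3 / 340
= 0.5826

0.5826


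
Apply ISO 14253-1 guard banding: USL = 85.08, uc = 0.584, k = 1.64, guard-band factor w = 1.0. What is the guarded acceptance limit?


U = k * uc = 1.64 * 0.584 = 0.95776
guard band g = w * U = 1.0 * 0.95776 = 0.95776
AL = USL - g = 85.08 - 0.95776
AL = 84.1222

84.1222


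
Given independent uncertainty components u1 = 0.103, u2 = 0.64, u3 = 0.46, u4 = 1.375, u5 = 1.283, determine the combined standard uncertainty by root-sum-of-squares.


uc = sqrt(0.103^2 + 0.64^2 + 0.46^2 + 1.375^2 + 1.283^2)
uc = sqrt(4.168523)
uc = 2.0417

2.0417


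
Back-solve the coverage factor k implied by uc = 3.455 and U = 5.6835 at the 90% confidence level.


k = U / uc
k = 5.6835 / 3.455
k = 1.645

1.645


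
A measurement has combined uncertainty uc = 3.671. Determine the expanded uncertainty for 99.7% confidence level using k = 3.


U = k * uc
U = 3 * 3.671
U = 11.0130

11.0130


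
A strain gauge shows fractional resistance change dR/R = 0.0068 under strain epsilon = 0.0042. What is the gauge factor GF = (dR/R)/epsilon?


GF = (dR/R) / epsilon
= 0.0068 / 0.0042
= 1.6190

1.6190


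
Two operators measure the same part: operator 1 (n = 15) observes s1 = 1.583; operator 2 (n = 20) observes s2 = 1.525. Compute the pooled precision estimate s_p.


s_p = sqrt(((n1-1)*s1^2 + (n2-1)*s2^2) / (n1+n2-2))
numerator = (15-1)*1.583^2 + (20-1)*1.525^2 = 35.082446 + 44.186875 = 79.269321
denominator = 15 + 20 - 2 = 33
s_p^2 = 79.269321 / 33 = 2.4021006
s_p = sqrt(2.4021006) = 1.5499

1.5499


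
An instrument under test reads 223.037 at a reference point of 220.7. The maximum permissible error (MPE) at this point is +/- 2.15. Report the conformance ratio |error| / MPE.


e = indication - reference = 223.037 - 220.7 = 2.3370
|e| = 2.3370
ratio = |e| / MPE = 2.3370 / 2.15
ratio = 1.0870

1.0870


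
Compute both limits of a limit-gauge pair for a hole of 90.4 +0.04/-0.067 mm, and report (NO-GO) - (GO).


GO = nominal - lower_tol (smallest hole = maximum material condition)
GO = 90.4 - 0.067 = 90.333
NO-GO = nominal + upper_tol (largest hole = least material condition)
NO-GO = 90.4 + 0.04 = 90.44
spread = NO-GO - GO = 90.44 - 90.333 = 0.1070

0.1070


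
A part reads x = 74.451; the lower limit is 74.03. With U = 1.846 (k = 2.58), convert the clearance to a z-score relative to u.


u = U / k = 1.846 / 2.58 = 0.71550388
margin = |LSL - x| = |74.03 - 74.451| = 0.421
z = margin / u = 0.421 / 0.71550388
z = 0.5884

0.5884


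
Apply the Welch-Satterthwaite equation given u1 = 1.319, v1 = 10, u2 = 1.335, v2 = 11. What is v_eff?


uc = sqrt(u1^2 + u2^2) = sqrt(1.319^2 + 1.335^2) = 1.8766955
v_eff = uc^4 / (u1^4/v1 + u2^4/v2)
= 1.8766955^4 / (1.319^4/10 + 1.335^4/11)
= 12.404385 / 0.59143374
v_eff = 20.9734

20.9734


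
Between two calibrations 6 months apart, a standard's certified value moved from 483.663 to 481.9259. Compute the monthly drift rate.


rate = (v2 - v1) / months
= (481.9259 - 483.663) / 6
= -1.7371 / 6
= -0.2895

-0.2895


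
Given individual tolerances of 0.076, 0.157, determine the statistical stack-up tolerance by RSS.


RSS = sqrt(0.076^2 + 0.157^2)
= sqrt(0.030425)
= 0.1744

0.1744


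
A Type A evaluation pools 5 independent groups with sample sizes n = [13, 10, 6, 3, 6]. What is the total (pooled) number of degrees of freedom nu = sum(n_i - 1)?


nu = sum_i (n_i - 1)
nu = ((13 - 1) + (10 - 1) + (6 - 1) + (3 - 1) + (6 - 1))
nu = 12 + 9 + 5 + 2 + 5
nu = 33

33


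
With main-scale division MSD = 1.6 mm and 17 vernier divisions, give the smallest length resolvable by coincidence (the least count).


LC = MSD / n_div
= 1.6 / 17
= 0.0941

0.0941


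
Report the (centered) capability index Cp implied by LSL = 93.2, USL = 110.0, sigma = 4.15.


Cp = (USL - LSL) / (6 * sigma)
= (110.0 - 93.2) / (6 * 4.15)
= 16.8000 / 24.9000
= 0.6747

0.6747


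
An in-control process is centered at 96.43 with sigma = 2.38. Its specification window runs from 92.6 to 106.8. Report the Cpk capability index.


Cpu = (USL - mean) / (3*sigma) = (106.8 - 96.43) / (3*2.38) = 1.4524
Cpl = (mean - LSL) / (3*sigma) = (96.43 - 92.6) / (3*2.38) = 0.5364
Cpk = min(Cpu, Cpl) = 0.5364

0.5364


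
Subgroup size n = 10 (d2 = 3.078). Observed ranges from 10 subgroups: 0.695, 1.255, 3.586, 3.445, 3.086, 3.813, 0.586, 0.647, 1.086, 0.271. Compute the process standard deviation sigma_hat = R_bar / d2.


R_bar = (0.695 + 1.255 + 3.586 + 3.445 + 3.086 + 3.813 + 0.586 + 0.647 + 1.086 + 0.271) / 10
R_bar = 18.47 / 10 = 1.847
sigma_hat = R_bar / d2 = 1.847 / 3.078 = 0.6001

0.6001


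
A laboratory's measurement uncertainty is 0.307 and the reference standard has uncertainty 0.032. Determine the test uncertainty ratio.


TUR = u_lab / u_ref
= 0.307 / 0.032
= 9.5938

9.5938


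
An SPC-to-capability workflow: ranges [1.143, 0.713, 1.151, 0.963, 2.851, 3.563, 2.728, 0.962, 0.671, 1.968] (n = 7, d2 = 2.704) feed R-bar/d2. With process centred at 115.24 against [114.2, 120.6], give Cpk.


R_bar = (1.143 + 0.713 + 1.151 + 0.963 + 2.851 + 3.563 + 2.728 + 0.962 + 0.671 + 1.968) / 10 = 1.6713
sigma = R_bar / d2 = 1.6713 / 2.704 = 0.61808432
Cp = (USL - LSL)/(6*sigma) = (120.6 - 114.2)/(6*0.61808432) = 1.7258
Cpu = (120.6 - 115.24)/(3*0.61808432) = 2.8907
Cpl = (115.24 - 114.2)/(3*0.61808432) = 0.5609
Cpk = min(Cpu, Cpl) = 0.5609

0.5609


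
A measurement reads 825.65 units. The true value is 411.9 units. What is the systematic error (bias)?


Systematic error = measured - true
= 825.65 - 411.9
= 413.7500

413.7500


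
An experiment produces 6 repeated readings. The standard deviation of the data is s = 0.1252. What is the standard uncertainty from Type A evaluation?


u_A = s / sqrt(n)
u_A = 0.1252 / sqrt(6)
u_A = 0.1252 / 2.4494897
u_A = 0.0511

0.0511


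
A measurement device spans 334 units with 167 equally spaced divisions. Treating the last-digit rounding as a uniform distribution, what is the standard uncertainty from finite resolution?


resolution = range / divisions
resolution = 334 / 167 = 2
u_res = resolution / (2*sqrt(3))
u_res = 2 / 3.4641016
u_res = 0.5774

0.5774


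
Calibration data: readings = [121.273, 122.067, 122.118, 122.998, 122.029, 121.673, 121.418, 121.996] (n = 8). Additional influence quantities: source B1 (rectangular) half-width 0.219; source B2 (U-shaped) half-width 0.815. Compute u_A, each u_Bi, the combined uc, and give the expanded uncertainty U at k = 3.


mean = (121.273 + 122.067 + 122.118 + 122.998 + 122.029 + 121.673 + 121.418 + 121.996) / 8 = 121.9465
s = sqrt(sum((x - mean)^2)/(n-1)) = 0.53003477
u_A = s / sqrt(n) = 0.53003477 / sqrt(8) = 0.18739559
u_B1 = 0.219 / sqrt(3) = 0.12643971
u_B2 = 0.815 / sqrt(2) = 0.57629203
uc = sqrt(0.18739559^2 + 0.12643971^2 + 0.57629203^2) = 0.61904492
U = k * uc = 3 * 0.61904492
U = 1.8571

1.8571


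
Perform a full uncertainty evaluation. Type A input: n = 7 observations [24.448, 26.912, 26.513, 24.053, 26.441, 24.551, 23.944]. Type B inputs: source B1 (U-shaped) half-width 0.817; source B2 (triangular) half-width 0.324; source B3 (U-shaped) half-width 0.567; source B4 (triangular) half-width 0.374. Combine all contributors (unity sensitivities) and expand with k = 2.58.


mean = (24.448 + 26.912 + 26.513 + 24.053 + 26.441 + 24.551 + 23.944) / 7 = 25.266
s = sqrt(sum((x - mean)^2)/(n-1)) = 1.2938542
u_A = s / sqrt(n) = 1.2938542 / sqrt(7) = 0.48903092
u_B1 = 0.817 / sqrt(2) = 0.57770624
u_B2 = 0.324 / sqrt(6) = 0.13227245
u_B3 = 0.567 / sqrt(2) = 0.40092954
u_B4 = 0.374 / sqrt(6) = 0.15268486
uc = sqrt(0.48903092^2 + 0.57770624^2 + 0.13227245^2 + 0.40092954^2 + 0.15268486^2) = 0.88002779
U = k * uc = 2.58 * 0.88002779
U = 2.2705

2.2705


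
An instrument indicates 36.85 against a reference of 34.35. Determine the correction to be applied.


Correction = standard - reading
= 34.35 - 36.85
= -2.5000

-2.5000


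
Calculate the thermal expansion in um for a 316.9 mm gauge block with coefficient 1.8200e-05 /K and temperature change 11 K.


dL = L * alpha * dT
= 316.9 * 1.8200e-05 * 11
= 0.0634434 mm
dL_um = 0.0634434 * 1000 = 63.4434 um

63.4434


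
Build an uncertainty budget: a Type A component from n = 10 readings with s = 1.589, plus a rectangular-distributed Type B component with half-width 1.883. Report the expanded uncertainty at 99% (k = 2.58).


u_A = s / sqrt(n) = 1.589 / sqrt(10) = 0.50248592
u_B = half_width / sqrt(3) = 1.883 / sqrt(3) = 1.0871506
uc = sqrt(u_A^2 + u_B^2) = sqrt(0.50248592^2 + 1.0871506^2) = 1.1976596
U = k * uc = 2.58 * 1.1976596
U = 3.0900

3.0900


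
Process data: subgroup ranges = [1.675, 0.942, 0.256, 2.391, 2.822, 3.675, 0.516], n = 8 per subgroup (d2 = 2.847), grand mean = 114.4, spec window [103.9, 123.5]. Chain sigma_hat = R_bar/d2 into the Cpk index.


R_bar = (1.675 + 0.942 + 0.256 + 2.391 + 2.822 + 3.675 + 0.516) / 7 = 1.7538571
sigma = R_bar / d2 = 1.7538571 / 2.847 = 0.61603692
Cp = (USL - LSL)/(6*sigma) = (123.5 - 103.9)/(6*0.61603692) = 5.3027
Cpu = (123.5 - 114.4)/(3*0.61603692) = 4.9239
Cpl = (114.4 - 103.9)/(3*0.61603692) = 5.6815
Cpk = min(Cpu, Cpl) = 4.9239

4.9239


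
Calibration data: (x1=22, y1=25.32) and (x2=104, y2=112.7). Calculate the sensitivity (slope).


slope = (y2 - y1) / (x2 - x1)
= (112.7 - 25.32) / (104 - 22)
= 87.3800 / 82
= 1.0656

1.0656


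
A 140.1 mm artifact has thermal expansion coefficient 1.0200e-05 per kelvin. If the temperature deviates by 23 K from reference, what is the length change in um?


dL = L * alpha * dT
= 140.1 * 1.0200e-05 * 23
= 0.0328675 mm
dL_um = 0.0328675 * 1000 = 32.8675 um

32.8675


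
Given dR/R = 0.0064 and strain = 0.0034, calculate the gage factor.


GF = (dR/R) / epsilon
= 0.0064 / 0.0034
= 1.8824

1.8824


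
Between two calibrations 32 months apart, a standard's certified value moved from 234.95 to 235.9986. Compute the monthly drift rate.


rate = (v2 - v1) / months
= (235.9986 - 234.95) / 32
= 1.0486 / 32
= 0.0328

0.0328


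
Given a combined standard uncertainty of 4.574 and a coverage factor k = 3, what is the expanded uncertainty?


U = k * uc
U = 3 * 4.574
U = 13.7220

13.7220


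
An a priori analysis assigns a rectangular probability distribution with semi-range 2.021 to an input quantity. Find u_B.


u_B = half_width / sqrt(3)
u_B = 2.021 / 1.7320508
u_B = 1.1668

1.1668


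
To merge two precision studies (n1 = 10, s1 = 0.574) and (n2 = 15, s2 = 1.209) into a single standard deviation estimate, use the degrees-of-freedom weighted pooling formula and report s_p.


s_p = sqrt(((n1-1)*s1^2 + (n2-1)*s2^2) / (n1+n2-2))
numerator = (10-1)*0.574^2 + (15-1)*1.209^2 = 2.965284 + 20.463534 = 23.428818
denominator = 10 + 15 - 2 = 23
s_p^2 = 23.428818 / 23 = 1.0186443
s_p = sqrt(1.0186443) = 1.0093

1.0093


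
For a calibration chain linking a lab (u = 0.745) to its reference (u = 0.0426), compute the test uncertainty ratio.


TUR = u_lab / u_ref
= 0.745 / 0.0426
= 17.4883

17.4883


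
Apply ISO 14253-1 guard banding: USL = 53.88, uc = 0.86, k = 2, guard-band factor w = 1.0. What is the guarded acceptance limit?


U = k * uc = 2 * 0.86 = 1.72
guard band g = w * U = 1.0 * 1.72 = 1.72
AL = USL - g = 53.88 - 1.72
AL = 52.1600

52.1600


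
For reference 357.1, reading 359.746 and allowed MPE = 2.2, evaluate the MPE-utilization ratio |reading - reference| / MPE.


e = indication - reference = 359.746 - 357.1 = 2.6460
|e| = 2.6460
ratio = |e| / MPE = 2.6460 / 2.2
ratio = 1.2027

1.2027


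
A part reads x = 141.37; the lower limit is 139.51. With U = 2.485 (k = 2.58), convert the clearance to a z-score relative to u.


u = U / k = 2.485 / 2.58 = 0.96317829
margin = |LSL - x| = |139.51 - 141.37| = 1.86
z = margin / u = 1.86 / 0.96317829
z = 1.9311

1.9311


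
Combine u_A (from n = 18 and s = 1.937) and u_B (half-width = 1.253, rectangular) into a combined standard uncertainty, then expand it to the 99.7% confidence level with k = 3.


u_A = s / sqrt(n) = 1.937 / sqrt(18) = 0.45655528
u_B = half_width / sqrt(3) = 1.253 / sqrt(3) = 0.72341989
uc = sqrt(u_A^2 + u_B^2) = sqrt(0.45655528^2 + 0.72341989^2) = 0.85544086
U = k * uc = 3 * 0.85544086
U = 2.5663

2.5663


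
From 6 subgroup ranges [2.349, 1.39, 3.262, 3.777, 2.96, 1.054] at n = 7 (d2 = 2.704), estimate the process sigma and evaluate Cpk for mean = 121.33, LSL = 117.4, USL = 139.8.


R_bar = (2.349 + 1.39 + 3.262 + 3.777 + 2.96 + 1.054) / 6 = 2.4653333
sigma = R_bar / d2 = 2.4653333 / 2.704 = 0.91173569
Cp = (USL - LSL)/(6*sigma) = (139.8 - 117.4)/(6*0.91173569) = 4.0948
Cpu = (139.8 - 121.33)/(3*0.91173569) = 6.7527
Cpl = (121.33 - 117.4)/(3*0.91173569) = 1.4368
Cpk = min(Cpu, Cpl) = 1.4368

1.4368


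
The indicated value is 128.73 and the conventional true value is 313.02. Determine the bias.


Systematic error = measured - true
= 128.73 - 313.02
= -184.2900

-184.2900


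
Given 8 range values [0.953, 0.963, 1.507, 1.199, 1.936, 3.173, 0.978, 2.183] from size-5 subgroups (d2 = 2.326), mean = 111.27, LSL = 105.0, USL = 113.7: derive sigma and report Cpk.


R_bar = (0.953 + 0.963 + 1.507 + 1.199 + 1.936 + 3.173 + 0.978 + 2.183) / 8 = 1.6115
sigma = R_bar / d2 = 1.6115 / 2.326 = 0.69282029
Cp = (USL - LSL)/(6*sigma) = (113.7 - 105.0)/(6*0.69282029) = 2.0929
Cpu = (113.7 - 111.27)/(3*0.69282029) = 1.1691
Cpl = (111.27 - 105.0)/(3*0.69282029) = 3.0167
Cpk = min(Cpu, Cpl) = 1.1691

1.1691


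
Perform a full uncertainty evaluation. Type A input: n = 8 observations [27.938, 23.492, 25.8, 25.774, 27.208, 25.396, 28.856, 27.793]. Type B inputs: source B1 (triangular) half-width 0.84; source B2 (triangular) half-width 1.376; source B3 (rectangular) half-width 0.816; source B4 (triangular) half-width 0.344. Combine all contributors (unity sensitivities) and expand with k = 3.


mean = (27.938 + 23.492 + 25.8 + 25.774 + 27.208 + 25.396 + 28.856 + 27.793) / 8 = 26.532125
s = sqrt(sum((x - mean)^2)/(n-1)) = 1.7348278
u_A = s / sqrt(n) = 1.7348278 / sqrt(8) = 0.61335425
u_B1 = 0.84 / sqrt(6) = 0.34292856
u_B2 = 1.376 / sqrt(6) = 0.56174965
u_B3 = 0.816 / sqrt(3) = 0.47111782
u_B4 = 0.344 / sqrt(6) = 0.14043741
uc = sqrt(0.61335425^2 + 0.34292856^2 + 0.56174965^2 + 0.47111782^2 + 0.14043741^2) = 1.0252028
U = k * uc = 3 * 1.0252028
U = 3.0756

3.0756


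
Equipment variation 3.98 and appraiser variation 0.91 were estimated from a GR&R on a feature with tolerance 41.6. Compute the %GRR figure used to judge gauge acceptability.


GRR = sqrt(EV^2 + AV^2) = sqrt(3.98^2 + 0.91^2) = 4.0827074
%GRR = GRR / tol * 100 = 4.0827074 / 41.6 * 100
%GRR = 9.8142

9.8142


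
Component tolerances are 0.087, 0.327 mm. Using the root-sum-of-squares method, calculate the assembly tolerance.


RSS = sqrt(0.087^2 + 0.327^2)
= sqrt(0.114498)
= 0.3384

0.3384


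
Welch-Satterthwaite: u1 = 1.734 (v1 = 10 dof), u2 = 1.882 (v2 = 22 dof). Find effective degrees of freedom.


uc = sqrt(u1^2 + u2^2) = sqrt(1.734^2 + 1.882^2) = 2.5590389
v_eff = uc^4 / (u1^4/v1 + u2^4/v2)
= 2.5590389^4 / (1.734^4/10 + 1.882^4/22)
= 42.885211 / 1.4742957
v_eff = 29.0886

29.0886


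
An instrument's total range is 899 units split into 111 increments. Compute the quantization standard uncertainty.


resolution = range / divisions
resolution = 899 / 111 = 8.0990991
u_res = resolution / (2*sqrt(3))
u_res = 8.0990991 / 3.4641016
u_res = 2.3380

2.3380


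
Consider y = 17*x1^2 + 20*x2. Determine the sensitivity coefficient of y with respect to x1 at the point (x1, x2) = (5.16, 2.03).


y = 17*x1^2 + 20*x2
dy/dx1 = 2*17*x1
Evaluate at x1 = 5.16: c1 = 34 * 5.16
c1 = 175.4400

175.4400


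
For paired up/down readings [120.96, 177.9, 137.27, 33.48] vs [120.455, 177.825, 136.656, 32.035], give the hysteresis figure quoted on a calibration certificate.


|120.96 - 120.455| = 0.5050
|177.9 - 177.825| = 0.0750
|137.27 - 136.656| = 0.6140
|33.48 - 32.035| = 1.4450
hysteresis = max(diffs) = 1.4450

1.4450


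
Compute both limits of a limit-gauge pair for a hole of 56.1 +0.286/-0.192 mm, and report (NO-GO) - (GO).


GO = nominal - lower_tol (smallest hole = maximum material condition)
GO = 56.1 - 0.192 = 55.908
NO-GO = nominal + upper_tol (largest hole = least material condition)
NO-GO = 56.1 + 0.286 = 56.386
spread = NO-GO - GO = 56.386 - 55.908 = 0.4780

0.4780


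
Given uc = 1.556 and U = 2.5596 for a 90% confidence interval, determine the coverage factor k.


k = U / uc
k = 2.5596 / 1.556
k = 1.645

1.645


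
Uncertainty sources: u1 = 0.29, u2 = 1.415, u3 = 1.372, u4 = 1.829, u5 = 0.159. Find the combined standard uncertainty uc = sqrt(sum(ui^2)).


uc = sqrt(0.29^2 + 1.415^2 + 1.372^2 + 1.829^2 + 0.159^2)
uc = sqrt(7.339231)
uc = 2.7091

2.7091


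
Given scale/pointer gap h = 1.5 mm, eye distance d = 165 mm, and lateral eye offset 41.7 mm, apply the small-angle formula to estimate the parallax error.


error = h * offset / d
= 1.5 * 41.7 / 165
= 0.3791

0.3791
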